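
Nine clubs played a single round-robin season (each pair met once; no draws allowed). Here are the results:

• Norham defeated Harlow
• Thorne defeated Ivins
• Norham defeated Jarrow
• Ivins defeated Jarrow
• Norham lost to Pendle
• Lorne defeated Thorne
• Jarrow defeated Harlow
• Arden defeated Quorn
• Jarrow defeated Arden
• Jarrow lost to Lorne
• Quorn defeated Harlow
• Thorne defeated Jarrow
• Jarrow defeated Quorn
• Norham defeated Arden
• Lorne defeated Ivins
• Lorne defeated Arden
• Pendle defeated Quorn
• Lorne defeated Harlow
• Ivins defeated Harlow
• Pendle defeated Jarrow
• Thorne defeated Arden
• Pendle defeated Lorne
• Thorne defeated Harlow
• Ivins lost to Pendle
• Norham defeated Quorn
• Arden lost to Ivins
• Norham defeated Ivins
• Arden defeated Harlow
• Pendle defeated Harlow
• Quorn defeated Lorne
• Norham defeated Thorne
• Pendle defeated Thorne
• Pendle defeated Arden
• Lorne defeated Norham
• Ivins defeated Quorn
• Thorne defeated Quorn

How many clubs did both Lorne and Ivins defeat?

3

Lorne beat: Arden, Ivins, Harlow, Norham, Thorne, Jarrow.
Ivins beat: Arden, Harlow, Quorn, Jarrow.
Both beat: Arden, Harlow, Jarrow — 3.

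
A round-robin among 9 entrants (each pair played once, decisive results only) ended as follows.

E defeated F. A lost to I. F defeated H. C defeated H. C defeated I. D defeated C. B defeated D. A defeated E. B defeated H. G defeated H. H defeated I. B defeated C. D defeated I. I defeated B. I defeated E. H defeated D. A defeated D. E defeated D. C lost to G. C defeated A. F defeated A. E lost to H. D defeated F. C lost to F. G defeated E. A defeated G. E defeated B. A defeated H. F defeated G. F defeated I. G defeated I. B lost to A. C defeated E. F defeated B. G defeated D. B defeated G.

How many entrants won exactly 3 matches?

Win totals: A 5, B 4, C 4, D 3, E 3, F 6, G 5, H 3, I 3.
Exactly 3: D, E, H, I — 4 entrants.

4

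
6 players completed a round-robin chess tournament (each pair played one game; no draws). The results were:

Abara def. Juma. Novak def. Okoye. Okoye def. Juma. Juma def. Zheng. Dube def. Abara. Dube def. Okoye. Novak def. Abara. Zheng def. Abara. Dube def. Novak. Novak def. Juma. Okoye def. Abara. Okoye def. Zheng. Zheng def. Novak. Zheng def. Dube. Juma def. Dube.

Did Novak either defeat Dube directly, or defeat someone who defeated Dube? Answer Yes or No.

Yes

Novak did not beat Dube directly.
Novak beat Juma, Abara, Okoye. Of those, Juma beat Dube.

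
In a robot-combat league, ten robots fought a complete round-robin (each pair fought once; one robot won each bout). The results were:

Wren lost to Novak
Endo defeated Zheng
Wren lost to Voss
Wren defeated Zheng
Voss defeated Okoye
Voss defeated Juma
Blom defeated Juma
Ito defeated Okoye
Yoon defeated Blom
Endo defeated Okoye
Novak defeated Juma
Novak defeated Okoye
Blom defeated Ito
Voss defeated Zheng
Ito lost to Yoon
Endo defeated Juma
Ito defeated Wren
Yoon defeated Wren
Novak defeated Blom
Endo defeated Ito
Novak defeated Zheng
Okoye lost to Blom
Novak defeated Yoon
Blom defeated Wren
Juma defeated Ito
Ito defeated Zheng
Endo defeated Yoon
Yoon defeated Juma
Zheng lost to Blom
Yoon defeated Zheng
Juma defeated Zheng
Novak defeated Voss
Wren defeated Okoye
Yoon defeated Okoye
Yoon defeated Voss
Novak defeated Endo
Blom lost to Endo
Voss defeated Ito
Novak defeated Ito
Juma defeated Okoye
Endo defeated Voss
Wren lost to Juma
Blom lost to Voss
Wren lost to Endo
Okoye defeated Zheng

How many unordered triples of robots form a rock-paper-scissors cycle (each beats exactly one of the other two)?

0

Win totals: Zheng 0, Endo 8, Wren 2, Yoon 7, Voss 6, Juma 4, Novak 9, Blom 5, Ito 3, Okoye 1.
A robot with w wins dominates both others in C(w,2) triples; summing gives 0 + 28 + 1 + 21 + 15 + 6 + 36 + 10 + 3 + 0 = 120 transitive triples.
Total triples C(10,3) = 120, so cyclic triples = 120 − 120 = 0.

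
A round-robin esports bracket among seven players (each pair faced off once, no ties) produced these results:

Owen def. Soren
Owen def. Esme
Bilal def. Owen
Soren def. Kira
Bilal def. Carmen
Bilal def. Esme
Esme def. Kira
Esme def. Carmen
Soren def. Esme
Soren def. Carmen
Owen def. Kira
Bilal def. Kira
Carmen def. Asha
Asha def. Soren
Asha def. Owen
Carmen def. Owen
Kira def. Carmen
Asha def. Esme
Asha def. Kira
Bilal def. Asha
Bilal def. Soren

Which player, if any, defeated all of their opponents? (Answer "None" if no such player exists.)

Bilal

Bilal has 6 wins out of 6 opponents — a perfect record.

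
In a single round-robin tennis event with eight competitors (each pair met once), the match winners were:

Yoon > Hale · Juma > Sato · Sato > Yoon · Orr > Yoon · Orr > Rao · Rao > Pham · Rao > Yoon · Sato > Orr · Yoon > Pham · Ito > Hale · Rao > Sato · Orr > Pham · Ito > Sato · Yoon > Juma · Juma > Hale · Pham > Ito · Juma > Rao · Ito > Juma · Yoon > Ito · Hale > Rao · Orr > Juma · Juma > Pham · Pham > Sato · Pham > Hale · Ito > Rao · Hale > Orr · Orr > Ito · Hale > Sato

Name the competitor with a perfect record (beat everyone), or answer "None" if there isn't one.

Highest win total is Orr with 5 (out of 7 possible).
Orr lost to Hale, Sato, so no competitor went undefeated.

None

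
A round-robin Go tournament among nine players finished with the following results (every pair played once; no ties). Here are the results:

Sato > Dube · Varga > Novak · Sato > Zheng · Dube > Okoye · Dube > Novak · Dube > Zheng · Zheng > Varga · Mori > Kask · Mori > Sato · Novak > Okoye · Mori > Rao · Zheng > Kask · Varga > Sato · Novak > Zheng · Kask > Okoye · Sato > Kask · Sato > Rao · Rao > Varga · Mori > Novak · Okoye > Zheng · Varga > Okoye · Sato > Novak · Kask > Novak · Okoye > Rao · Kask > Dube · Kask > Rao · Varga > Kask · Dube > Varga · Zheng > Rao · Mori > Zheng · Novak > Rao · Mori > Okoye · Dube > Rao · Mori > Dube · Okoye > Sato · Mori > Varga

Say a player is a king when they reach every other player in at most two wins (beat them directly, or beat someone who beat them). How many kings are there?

Okoye cannot reach Mori in two steps.
Mori reaches everyone (king).
Dube cannot reach Mori in two steps.
Rao cannot reach Mori, Dube, Zheng in two steps.
Novak cannot reach Mori, Dube in two steps.
Zheng cannot reach Mori in two steps.
Varga cannot reach Mori in two steps.
Sato cannot reach Mori in two steps.
Kask cannot reach Mori in two steps.
Kings: Mori — 1.

1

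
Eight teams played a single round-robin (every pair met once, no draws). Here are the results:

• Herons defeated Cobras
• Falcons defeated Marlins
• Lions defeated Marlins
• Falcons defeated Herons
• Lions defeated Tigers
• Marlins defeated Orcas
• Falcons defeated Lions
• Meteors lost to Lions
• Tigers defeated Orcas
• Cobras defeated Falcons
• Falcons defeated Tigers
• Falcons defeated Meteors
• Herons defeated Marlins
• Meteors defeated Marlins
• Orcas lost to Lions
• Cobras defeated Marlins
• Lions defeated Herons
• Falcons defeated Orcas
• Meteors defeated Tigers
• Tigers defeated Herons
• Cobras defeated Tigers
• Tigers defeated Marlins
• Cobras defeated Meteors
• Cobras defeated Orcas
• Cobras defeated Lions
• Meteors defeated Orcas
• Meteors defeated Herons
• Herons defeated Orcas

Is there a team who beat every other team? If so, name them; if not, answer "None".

Highest win total is Falcons with 6 (out of 7 possible).
Falcons lost to Cobras, so no team went undefeated.

None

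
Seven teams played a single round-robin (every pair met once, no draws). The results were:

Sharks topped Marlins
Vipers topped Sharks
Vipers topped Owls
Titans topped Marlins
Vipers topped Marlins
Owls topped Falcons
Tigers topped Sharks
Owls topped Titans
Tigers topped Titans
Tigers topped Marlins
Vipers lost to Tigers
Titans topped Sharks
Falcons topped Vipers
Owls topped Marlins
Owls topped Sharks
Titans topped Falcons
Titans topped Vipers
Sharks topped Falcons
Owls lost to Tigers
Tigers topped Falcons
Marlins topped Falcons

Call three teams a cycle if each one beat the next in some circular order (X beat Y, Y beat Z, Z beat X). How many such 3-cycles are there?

Win totals: Sharks 2, Marlins 1, Falcons 1, Titans 4, Tigers 6, Vipers 3, Owls 4.
A team with w wins dominates both others in C(w,2) triples; summing gives 1 + 0 + 0 + 6 + 15 + 3 + 6 = 31 transitive triples.
Total triples C(7,3) = 35, so cyclic triples = 35 − 31 = 4.

4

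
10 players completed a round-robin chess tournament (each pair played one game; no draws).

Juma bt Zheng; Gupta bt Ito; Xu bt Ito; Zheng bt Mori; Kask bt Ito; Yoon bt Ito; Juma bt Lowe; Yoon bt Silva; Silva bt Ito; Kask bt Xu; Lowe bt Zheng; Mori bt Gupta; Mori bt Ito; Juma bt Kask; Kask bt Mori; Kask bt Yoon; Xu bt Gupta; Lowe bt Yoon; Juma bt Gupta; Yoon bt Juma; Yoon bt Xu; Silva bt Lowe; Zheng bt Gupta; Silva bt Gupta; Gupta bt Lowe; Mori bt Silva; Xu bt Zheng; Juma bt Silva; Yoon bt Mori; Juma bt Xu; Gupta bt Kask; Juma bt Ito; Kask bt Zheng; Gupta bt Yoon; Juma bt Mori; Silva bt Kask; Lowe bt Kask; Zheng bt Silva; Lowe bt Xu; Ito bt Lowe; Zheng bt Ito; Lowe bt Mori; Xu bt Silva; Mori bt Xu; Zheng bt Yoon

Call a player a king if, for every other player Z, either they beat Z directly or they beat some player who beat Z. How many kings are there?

Kask reaches everyone (king).
Silva cannot reach Juma in two steps.
Juma reaches everyone (king).
Zheng reaches everyone (king).
Ito cannot reach Silva, Juma, Gupta in two steps.
Yoon reaches everyone (king).
Mori cannot reach Juma in two steps.
Gupta reaches everyone (king).
Lowe reaches everyone (king).
Xu cannot reach Juma in two steps.
Kings: Kask, Juma, Zheng, Yoon, Gupta, Lowe — 6.

6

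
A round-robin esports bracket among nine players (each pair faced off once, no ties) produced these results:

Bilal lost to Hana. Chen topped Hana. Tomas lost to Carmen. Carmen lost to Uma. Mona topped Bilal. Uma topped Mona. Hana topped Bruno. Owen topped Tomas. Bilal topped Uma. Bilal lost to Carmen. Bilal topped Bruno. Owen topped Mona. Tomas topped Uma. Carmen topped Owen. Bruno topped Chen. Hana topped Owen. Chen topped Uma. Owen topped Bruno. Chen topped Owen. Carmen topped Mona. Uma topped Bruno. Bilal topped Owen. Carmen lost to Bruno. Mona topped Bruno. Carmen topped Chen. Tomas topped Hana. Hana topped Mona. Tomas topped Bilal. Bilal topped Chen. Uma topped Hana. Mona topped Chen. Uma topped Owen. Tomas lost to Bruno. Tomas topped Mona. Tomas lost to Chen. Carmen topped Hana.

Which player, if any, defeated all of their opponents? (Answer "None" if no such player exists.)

Highest win total is Carmen with 6 (out of 8 possible).
Carmen lost to Uma, Bruno, so no player went undefeated.

None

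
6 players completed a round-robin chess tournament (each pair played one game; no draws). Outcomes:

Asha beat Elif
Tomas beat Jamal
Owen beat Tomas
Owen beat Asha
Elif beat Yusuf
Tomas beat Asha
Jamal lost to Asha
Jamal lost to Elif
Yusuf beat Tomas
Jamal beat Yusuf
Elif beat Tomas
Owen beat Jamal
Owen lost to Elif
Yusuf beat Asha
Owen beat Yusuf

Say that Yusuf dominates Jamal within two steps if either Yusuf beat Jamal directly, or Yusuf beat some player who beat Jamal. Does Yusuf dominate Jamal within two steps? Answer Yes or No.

Yusuf did not beat Jamal directly.
Yusuf beat Tomas, Asha. Of those, Tomas beat Jamal.

Yes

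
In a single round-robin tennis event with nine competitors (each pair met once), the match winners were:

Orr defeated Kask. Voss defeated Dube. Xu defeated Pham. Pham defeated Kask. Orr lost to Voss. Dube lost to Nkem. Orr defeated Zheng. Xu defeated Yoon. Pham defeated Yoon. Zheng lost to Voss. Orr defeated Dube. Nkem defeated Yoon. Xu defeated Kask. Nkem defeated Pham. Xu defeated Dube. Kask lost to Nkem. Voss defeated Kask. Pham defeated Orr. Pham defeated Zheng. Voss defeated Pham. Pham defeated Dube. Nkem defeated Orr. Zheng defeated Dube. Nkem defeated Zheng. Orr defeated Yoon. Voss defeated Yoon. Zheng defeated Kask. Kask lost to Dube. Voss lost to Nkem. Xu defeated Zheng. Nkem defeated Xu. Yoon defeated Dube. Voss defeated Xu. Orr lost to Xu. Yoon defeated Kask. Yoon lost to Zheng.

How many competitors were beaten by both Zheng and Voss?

Zheng beat: Kask, Yoon, Dube.
Voss beat: Kask, Xu, Orr, Pham, Yoon, Dube, Zheng.
Both beat: Kask, Yoon, Dube — 3.

3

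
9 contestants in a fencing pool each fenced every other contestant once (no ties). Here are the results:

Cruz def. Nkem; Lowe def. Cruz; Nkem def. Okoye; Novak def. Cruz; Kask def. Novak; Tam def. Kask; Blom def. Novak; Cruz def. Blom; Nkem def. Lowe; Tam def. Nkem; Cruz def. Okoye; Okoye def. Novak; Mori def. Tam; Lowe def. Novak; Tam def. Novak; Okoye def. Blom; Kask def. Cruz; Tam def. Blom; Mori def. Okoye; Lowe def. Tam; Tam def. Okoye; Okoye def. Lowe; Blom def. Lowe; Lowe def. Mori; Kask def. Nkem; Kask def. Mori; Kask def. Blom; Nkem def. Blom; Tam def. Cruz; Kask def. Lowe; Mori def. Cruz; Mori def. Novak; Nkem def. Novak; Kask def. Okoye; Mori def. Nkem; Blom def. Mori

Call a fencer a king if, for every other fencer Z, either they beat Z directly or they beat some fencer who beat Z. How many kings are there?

4

Tam reaches everyone (king).
Mori reaches everyone (king).
Blom cannot reach Kask in two steps.
Novak cannot reach Tam, Mori, Kask, Lowe in two steps.
Nkem cannot reach Kask in two steps.
Cruz cannot reach Tam, Kask in two steps.
Kask reaches everyone (king).
Okoye cannot reach Nkem, Kask in two steps.
Lowe reaches everyone (king).
Kings: Tam, Mori, Kask, Lowe — 4.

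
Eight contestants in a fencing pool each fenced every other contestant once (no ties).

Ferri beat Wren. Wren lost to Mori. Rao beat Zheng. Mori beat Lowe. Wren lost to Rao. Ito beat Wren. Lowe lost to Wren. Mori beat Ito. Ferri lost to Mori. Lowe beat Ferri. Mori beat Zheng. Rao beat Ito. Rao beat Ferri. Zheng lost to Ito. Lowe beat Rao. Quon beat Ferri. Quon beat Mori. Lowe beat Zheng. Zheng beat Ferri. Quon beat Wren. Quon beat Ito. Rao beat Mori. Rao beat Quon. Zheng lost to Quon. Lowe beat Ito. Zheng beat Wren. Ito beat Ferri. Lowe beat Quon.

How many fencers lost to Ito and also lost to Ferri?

1

Ito beat: Wren, Ferri, Zheng.
Ferri beat: Wren.
Both beat: Wren — 1.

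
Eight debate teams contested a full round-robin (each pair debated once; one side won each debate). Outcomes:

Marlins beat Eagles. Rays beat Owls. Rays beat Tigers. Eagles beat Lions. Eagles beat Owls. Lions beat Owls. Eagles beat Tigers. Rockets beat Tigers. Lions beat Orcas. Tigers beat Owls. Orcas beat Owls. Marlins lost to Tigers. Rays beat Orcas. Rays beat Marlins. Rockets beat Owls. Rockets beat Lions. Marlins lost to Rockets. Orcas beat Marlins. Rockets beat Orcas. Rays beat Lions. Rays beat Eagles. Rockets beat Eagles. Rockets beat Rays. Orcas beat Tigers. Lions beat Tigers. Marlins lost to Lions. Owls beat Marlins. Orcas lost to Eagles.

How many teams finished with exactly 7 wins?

Win totals: Eagles 4, Tigers 2, Lions 4, Orcas 3, Rays 6, Marlins 1, Rockets 7, Owls 1.
Exactly 7: Rockets — 1 team.

1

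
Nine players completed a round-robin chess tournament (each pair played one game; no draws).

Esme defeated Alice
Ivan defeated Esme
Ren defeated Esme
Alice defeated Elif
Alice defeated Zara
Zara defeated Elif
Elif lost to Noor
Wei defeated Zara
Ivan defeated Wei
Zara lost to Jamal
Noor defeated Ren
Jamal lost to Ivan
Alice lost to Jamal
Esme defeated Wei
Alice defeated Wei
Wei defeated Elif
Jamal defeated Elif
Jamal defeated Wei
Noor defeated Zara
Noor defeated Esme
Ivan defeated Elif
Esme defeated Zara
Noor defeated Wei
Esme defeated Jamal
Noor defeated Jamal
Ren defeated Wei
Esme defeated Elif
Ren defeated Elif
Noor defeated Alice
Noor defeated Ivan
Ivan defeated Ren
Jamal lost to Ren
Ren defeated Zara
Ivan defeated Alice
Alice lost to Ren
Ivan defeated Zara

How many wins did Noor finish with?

Noor's results: beat Elif, Wei, Jamal, Ren, Esme, Zara, Ivan, Alice; lost to no one.
That is 8 wins.

8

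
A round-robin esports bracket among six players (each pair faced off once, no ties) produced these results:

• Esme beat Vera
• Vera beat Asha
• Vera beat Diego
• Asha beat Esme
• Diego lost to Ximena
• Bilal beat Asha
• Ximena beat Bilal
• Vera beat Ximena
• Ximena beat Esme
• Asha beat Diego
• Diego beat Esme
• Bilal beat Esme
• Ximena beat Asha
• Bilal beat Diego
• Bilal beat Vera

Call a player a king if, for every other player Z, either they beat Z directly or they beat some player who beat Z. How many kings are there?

Asha cannot reach Ximena, Bilal in two steps.
Diego cannot reach Asha, Ximena, Bilal in two steps.
Esme cannot reach Bilal in two steps.
Vera reaches everyone (king).
Ximena reaches everyone (king).
Bilal reaches everyone (king).
Kings: Vera, Ximena, Bilal — 3.

3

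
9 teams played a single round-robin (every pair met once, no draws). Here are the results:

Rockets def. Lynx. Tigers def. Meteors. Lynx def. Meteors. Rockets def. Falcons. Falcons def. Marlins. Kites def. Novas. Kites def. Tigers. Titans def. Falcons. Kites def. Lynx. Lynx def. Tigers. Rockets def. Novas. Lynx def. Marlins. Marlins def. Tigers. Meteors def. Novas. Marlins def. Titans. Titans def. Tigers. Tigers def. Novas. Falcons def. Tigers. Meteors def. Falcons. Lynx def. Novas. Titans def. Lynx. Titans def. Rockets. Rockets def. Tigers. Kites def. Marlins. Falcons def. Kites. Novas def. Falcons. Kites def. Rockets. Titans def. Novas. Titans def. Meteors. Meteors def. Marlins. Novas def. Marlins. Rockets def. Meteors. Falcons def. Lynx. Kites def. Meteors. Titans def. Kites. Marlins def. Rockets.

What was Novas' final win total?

2

Novas' results: beat Marlins, Falcons; lost to Lynx, Rockets, Tigers, Meteors, Titans, Kites.
That is 2 wins.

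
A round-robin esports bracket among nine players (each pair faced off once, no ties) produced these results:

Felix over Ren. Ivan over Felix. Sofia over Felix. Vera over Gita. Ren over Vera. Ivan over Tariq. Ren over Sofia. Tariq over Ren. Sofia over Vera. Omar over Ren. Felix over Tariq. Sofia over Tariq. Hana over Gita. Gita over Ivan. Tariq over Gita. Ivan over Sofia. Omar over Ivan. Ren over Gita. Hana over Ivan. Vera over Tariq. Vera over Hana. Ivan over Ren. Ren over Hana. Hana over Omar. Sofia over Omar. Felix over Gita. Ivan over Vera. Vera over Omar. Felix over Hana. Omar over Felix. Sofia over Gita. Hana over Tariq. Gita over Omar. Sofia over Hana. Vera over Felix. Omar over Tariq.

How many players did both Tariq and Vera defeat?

1

Tariq beat: Gita, Ren.
Vera beat: Gita, Felix, Tariq, Hana, Omar.
Both beat: Gita — 1.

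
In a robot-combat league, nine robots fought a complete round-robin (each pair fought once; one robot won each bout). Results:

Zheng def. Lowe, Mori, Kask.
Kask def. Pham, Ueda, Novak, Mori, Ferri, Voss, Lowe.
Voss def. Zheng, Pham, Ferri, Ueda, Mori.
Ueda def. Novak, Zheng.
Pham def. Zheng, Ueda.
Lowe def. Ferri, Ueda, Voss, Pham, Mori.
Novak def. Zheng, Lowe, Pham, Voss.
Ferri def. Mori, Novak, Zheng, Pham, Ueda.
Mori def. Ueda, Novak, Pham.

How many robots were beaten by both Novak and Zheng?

Novak beat: Voss, Lowe, Pham, Zheng.
Zheng beat: Lowe, Kask, Mori.
Both beat: Lowe — 1.

1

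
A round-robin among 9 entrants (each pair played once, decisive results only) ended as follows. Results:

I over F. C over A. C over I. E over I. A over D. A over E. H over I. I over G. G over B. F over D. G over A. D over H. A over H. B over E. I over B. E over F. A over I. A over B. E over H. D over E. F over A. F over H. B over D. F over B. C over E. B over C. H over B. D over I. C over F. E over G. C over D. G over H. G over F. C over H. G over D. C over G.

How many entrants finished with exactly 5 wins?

2

Win totals: A 5, B 3, C 7, D 3, E 4, F 4, G 5, H 2, I 3.
Exactly 5: A, G — 2 entrants.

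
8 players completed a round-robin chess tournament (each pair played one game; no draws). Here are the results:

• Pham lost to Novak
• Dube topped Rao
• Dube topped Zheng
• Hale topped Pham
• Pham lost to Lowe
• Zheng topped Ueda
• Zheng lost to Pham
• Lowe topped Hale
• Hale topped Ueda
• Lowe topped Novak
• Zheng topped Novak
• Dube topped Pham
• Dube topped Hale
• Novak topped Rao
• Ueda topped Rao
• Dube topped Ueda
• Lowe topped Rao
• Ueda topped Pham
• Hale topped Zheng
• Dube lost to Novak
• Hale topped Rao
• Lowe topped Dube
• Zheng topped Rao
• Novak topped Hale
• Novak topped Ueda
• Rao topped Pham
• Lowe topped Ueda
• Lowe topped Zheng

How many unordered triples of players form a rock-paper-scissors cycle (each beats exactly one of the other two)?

Win totals: Novak 5, Pham 1, Rao 1, Zheng 3, Ueda 2, Dube 5, Hale 4, Lowe 7.
A player with w wins dominates both others in C(w,2) triples; summing gives 10 + 0 + 0 + 3 + 1 + 10 + 6 + 21 = 51 transitive triples.
Total triples C(8,3) = 56, so cyclic triples = 56 − 51 = 5.

5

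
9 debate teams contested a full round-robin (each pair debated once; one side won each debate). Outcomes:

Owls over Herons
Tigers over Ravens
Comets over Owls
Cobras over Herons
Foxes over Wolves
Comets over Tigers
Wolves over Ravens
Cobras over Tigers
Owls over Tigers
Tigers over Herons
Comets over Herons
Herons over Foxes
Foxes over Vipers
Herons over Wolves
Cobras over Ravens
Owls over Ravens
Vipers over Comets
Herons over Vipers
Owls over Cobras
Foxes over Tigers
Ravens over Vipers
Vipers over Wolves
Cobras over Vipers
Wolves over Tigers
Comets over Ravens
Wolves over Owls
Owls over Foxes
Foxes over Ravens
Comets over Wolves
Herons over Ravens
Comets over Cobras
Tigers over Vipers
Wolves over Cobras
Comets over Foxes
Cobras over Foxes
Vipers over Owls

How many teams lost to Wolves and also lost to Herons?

Wolves beat: Owls, Tigers, Ravens, Cobras.
Herons beat: Wolves, Vipers, Foxes, Ravens.
Both beat: Ravens — 1.

1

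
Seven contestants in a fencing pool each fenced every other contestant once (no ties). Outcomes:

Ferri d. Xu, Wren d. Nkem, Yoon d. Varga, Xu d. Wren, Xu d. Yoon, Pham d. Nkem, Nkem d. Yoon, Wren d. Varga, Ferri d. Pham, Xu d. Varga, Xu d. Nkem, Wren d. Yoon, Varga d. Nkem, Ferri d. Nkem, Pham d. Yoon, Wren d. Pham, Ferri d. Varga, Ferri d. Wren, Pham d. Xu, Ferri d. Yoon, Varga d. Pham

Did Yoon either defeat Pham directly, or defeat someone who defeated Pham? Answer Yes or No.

Yoon did not beat Pham directly.
Yoon beat Varga. Of those, Varga beat Pham.

Yes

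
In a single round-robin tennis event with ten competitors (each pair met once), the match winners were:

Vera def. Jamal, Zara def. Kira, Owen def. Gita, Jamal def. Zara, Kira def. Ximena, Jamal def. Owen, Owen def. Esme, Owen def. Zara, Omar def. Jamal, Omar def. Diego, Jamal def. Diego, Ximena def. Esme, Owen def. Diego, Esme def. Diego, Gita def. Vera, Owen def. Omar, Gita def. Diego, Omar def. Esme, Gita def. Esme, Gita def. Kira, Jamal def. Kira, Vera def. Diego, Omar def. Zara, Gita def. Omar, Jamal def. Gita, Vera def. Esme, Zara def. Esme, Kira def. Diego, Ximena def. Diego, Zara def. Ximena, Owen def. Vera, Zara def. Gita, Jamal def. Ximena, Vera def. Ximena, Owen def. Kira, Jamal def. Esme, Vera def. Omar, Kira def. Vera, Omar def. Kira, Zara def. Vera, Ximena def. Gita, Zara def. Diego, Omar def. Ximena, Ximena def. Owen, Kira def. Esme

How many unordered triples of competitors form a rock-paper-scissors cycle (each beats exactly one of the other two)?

16

Win totals: Esme 1, Ximena 4, Jamal 7, Owen 7, Omar 6, Gita 5, Vera 5, Diego 0, Zara 6, Kira 4.
A competitor with w wins dominates both others in C(w,2) triples; summing gives 0 + 6 + 21 + 21 + 15 + 10 + 10 + 0 + 15 + 6 = 104 transitive triples.
Total triples C(10,3) = 120, so cyclic triples = 120 − 104 = 16.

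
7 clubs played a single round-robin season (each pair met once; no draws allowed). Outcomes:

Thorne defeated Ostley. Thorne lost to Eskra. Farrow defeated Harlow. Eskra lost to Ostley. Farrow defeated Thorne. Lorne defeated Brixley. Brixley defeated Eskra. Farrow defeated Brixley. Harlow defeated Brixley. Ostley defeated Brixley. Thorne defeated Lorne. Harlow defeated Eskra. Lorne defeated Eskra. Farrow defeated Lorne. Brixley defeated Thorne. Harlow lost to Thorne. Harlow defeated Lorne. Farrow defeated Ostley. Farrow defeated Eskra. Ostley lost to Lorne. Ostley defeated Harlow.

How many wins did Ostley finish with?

Ostley's results: beat Brixley, Harlow, Eskra; lost to Lorne, Farrow, Thorne.
That is 3 wins.

3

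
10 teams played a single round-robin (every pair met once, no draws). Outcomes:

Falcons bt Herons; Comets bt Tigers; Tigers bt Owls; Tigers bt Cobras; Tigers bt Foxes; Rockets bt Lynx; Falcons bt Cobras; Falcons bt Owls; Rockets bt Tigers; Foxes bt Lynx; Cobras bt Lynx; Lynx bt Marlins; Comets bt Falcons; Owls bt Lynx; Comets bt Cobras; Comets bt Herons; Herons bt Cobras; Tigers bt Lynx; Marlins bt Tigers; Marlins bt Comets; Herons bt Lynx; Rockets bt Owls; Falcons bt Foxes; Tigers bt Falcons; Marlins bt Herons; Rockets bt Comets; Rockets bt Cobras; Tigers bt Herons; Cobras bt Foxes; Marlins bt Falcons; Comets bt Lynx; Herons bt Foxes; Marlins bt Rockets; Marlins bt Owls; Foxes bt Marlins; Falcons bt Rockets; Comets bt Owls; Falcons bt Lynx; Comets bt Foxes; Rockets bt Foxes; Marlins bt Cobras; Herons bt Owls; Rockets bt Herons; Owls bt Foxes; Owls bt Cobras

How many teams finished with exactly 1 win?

Win totals: Rockets 7, Owls 3, Comets 7, Herons 4, Marlins 7, Cobras 2, Falcons 6, Foxes 2, Lynx 1, Tigers 6.
Exactly 1: Lynx — 1 team.

1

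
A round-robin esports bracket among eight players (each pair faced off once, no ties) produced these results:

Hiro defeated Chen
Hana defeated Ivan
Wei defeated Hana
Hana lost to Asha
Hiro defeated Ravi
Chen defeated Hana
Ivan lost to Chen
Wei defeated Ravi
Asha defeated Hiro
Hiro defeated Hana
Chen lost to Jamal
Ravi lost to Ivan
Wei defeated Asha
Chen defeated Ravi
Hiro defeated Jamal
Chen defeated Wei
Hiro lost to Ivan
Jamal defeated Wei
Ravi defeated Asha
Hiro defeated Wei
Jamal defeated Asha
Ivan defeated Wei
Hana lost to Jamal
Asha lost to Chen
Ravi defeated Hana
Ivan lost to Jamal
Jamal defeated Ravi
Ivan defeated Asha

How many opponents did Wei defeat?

Wei's results: beat Asha, Hana, Ravi; lost to Ivan, Jamal, Chen, Hiro.
That is 3 wins.

3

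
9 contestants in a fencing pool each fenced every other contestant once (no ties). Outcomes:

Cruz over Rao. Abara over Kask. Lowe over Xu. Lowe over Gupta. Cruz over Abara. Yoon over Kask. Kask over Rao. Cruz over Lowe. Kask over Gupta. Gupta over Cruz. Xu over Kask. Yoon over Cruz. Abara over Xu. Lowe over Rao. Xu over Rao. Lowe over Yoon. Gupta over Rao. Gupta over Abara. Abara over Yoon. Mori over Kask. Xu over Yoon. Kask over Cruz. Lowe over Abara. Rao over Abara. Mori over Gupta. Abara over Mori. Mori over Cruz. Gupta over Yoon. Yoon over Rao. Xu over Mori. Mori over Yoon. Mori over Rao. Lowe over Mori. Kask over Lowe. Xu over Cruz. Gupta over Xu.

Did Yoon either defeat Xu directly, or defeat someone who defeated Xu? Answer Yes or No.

Yoon did not beat Xu directly.
Yoon beat Rao, Kask, Cruz, but each of them lost to Xu. No two-step path.

No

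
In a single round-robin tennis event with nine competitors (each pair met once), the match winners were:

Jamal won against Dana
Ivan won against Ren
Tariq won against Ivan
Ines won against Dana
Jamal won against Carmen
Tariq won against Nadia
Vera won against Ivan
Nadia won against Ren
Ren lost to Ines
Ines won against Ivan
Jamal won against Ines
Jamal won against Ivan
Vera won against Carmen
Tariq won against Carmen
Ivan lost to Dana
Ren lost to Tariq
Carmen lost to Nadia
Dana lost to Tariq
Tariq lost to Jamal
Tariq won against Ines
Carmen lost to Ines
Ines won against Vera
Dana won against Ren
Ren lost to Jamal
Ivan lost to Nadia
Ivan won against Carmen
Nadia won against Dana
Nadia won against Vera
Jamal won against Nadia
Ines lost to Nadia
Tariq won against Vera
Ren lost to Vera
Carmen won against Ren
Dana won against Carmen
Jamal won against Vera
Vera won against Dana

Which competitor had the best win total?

Win totals: Nadia 6, Jamal 8, Vera 4, Tariq 7, Ren 0, Ines 5, Dana 3, Ivan 2, Carmen 1.
Jamal leads with 8 wins (next highest: 7).

Jamal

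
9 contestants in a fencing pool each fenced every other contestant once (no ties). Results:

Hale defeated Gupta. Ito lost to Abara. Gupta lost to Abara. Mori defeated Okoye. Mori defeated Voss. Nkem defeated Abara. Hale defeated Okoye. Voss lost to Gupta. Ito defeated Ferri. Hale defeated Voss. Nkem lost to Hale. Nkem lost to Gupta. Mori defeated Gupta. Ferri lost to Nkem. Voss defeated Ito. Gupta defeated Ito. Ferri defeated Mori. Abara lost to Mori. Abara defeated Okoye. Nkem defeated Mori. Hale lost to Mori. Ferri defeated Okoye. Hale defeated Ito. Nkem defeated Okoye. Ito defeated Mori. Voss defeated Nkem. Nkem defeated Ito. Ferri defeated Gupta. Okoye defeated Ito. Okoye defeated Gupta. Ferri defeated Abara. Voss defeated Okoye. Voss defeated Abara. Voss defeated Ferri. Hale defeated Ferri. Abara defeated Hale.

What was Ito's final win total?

2

Ito's results: beat Mori, Ferri; lost to Nkem, Gupta, Abara, Hale, Voss, Okoye.
That is 2 wins.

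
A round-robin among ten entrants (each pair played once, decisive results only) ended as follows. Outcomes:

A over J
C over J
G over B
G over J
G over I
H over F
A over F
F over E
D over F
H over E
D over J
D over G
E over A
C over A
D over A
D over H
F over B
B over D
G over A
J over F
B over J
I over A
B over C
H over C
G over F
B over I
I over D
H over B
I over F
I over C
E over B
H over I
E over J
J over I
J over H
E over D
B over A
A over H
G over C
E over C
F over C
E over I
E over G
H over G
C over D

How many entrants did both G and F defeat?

2

G beat: A, B, C, F, I, J.
F beat: B, C, E.
Both beat: B, C — 2.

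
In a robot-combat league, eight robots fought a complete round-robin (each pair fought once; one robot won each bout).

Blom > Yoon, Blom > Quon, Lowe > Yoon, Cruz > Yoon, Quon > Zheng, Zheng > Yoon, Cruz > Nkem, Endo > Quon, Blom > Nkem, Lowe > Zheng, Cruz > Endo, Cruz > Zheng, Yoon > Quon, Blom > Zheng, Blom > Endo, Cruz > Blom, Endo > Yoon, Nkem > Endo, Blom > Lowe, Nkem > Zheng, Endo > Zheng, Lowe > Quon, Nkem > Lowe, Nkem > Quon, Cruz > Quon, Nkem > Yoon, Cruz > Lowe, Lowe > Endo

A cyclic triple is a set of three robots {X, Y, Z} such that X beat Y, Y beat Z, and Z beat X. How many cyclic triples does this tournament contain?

Win totals: Nkem 5, Lowe 4, Quon 1, Endo 3, Cruz 7, Zheng 1, Yoon 1, Blom 6.
A robot with w wins dominates both others in C(w,2) triples; summing gives 10 + 6 + 0 + 3 + 21 + 0 + 0 + 15 = 55 transitive triples.
Total triples C(8,3) = 56, so cyclic triples = 56 − 55 = 1.

1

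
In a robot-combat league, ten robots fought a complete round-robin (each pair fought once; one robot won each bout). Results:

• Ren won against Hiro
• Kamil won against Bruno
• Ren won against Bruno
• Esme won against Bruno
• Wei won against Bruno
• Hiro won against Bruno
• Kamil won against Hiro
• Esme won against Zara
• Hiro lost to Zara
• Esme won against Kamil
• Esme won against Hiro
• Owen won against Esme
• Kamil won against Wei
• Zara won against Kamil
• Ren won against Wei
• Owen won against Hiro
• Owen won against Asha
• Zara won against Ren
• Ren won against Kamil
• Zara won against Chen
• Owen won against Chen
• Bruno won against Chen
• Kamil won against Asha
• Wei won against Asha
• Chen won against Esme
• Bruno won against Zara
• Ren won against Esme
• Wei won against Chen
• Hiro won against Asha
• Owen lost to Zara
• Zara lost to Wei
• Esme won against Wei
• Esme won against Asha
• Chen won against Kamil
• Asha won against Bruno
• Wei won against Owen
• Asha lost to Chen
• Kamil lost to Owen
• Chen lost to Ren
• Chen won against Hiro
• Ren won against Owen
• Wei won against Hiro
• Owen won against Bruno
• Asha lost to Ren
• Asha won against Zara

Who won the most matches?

Ren

Win totals: Zara 5, Ren 8, Chen 4, Asha 2, Hiro 2, Wei 6, Bruno 2, Owen 6, Kamil 4, Esme 6.
Ren leads with 8 wins (next highest: 6).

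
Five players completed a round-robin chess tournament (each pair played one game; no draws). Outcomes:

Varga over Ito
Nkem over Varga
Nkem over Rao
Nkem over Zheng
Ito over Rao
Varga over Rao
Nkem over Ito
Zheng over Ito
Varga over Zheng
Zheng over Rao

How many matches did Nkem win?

4

Nkem's results: beat Varga, Rao, Zheng, Ito; lost to no one.
That is 4 wins.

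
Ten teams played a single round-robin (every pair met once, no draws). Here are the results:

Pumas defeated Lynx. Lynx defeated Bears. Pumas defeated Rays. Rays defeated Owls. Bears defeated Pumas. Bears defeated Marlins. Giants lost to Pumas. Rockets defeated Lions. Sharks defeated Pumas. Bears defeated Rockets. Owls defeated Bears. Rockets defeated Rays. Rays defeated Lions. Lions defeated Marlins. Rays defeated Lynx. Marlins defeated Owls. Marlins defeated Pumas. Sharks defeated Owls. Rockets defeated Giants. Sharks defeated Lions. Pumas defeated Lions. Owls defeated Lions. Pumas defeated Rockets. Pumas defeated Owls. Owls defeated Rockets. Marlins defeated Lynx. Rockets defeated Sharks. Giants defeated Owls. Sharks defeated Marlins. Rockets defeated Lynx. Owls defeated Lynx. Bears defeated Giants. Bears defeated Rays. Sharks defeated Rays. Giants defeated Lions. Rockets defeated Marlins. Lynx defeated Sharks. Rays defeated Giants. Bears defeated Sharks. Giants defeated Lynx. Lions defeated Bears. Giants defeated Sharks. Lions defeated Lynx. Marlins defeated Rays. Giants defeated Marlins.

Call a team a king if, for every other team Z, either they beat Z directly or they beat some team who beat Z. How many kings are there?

9

Pumas reaches everyone (king).
Lions reaches everyone (king).
Bears reaches everyone (king).
Rays cannot reach Pumas in two steps.
Rockets reaches everyone (king).
Sharks reaches everyone (king).
Marlins reaches everyone (king).
Giants reaches everyone (king).
Lynx reaches everyone (king).
Owls reaches everyone (king).
Kings: Pumas, Lions, Bears, Rockets, Sharks, Marlins, Giants, Lynx, Owls — 9.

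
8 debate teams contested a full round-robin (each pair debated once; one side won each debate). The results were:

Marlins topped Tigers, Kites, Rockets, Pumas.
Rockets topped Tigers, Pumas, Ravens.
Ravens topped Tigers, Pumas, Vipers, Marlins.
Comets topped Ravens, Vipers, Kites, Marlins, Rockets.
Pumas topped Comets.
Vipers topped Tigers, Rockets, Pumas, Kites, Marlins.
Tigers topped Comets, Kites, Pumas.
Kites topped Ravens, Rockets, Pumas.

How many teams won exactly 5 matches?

Win totals: Comets 5, Kites 3, Tigers 3, Pumas 1, Rockets 3, Marlins 4, Ravens 4, Vipers 5.
Exactly 5: Comets, Vipers — 2 teams.

2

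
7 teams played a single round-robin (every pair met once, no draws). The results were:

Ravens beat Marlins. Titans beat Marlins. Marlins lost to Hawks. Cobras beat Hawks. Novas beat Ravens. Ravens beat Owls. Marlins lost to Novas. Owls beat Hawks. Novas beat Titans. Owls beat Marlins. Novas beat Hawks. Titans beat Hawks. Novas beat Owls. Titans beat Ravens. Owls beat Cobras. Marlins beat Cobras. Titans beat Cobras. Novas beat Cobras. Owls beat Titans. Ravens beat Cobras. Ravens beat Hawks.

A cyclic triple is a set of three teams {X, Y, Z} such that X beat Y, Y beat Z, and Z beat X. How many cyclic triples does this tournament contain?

2

Win totals: Cobras 1, Marlins 1, Hawks 1, Titans 4, Ravens 4, Owls 4, Novas 6.
A team with w wins dominates both others in C(w,2) triples; summing gives 0 + 0 + 0 + 6 + 6 + 6 + 15 = 33 transitive triples.
Total triples C(7,3) = 35, so cyclic triples = 35 − 33 = 2.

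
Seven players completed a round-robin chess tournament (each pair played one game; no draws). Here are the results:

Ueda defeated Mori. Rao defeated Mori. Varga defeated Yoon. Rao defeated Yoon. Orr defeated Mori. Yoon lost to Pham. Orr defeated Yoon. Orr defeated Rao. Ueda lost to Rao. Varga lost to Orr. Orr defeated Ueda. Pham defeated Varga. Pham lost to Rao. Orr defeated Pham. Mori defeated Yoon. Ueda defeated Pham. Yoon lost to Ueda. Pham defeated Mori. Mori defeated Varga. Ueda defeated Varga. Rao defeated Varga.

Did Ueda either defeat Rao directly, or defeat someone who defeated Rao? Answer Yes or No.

Ueda did not beat Rao directly.
Ueda beat Pham, Varga, Mori, Yoon, but each of them lost to Rao. No two-step path.

No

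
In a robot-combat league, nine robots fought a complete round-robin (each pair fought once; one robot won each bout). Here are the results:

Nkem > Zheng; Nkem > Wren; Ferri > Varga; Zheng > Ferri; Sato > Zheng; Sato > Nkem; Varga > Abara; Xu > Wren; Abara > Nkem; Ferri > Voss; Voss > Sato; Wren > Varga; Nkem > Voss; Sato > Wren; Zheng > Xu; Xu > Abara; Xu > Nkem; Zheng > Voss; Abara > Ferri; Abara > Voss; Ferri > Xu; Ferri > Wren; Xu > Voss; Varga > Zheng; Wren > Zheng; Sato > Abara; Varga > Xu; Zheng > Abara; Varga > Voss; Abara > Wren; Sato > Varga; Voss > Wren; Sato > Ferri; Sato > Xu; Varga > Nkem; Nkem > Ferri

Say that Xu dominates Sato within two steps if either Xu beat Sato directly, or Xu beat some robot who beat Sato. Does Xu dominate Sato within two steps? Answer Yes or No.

Xu did not beat Sato directly.
Xu beat Nkem, Voss, Abara, Wren. Of those, Voss beat Sato.

Yes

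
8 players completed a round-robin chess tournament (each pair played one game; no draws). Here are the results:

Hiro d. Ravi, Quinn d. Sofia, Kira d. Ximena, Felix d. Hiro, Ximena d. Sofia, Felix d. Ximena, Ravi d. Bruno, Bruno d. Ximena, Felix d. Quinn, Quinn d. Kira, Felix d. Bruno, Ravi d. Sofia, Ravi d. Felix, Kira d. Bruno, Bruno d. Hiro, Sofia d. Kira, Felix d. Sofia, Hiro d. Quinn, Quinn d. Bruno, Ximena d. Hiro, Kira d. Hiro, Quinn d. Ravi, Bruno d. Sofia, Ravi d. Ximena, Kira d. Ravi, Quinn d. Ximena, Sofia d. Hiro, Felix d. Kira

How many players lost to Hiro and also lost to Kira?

Hiro beat: Quinn, Ravi.
Kira beat: Ximena, Hiro, Bruno, Ravi.
Both beat: Ravi — 1.

1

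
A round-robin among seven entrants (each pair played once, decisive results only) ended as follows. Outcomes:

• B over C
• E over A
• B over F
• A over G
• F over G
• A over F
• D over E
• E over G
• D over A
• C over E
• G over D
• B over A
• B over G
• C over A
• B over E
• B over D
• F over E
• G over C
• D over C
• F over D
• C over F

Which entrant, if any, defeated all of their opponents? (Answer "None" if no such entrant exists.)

B has 6 wins out of 6 opponents — a perfect record.

B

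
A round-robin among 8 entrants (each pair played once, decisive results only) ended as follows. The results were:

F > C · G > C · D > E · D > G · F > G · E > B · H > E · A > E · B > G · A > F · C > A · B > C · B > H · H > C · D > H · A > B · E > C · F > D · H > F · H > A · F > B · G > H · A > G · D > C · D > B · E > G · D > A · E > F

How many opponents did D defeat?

6

D's results: beat A, B, C, E, G, H; lost to F.
That is 6 wins.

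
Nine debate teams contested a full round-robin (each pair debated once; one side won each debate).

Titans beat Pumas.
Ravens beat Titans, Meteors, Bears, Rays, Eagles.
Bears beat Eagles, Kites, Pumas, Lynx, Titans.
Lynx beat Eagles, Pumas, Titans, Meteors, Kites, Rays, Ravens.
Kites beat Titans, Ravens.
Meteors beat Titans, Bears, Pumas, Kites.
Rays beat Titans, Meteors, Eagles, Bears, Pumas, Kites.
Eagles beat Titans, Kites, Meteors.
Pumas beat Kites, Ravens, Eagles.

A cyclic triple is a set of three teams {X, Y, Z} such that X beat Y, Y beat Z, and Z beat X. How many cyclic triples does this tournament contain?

15

Win totals: Lynx 7, Eagles 3, Rays 6, Titans 1, Ravens 5, Pumas 3, Meteors 4, Bears 5, Kites 2.
A team with w wins dominates both others in C(w,2) triples; summing gives 21 + 3 + 15 + 0 + 10 + 3 + 6 + 10 + 1 = 69 transitive triples.
Total triples C(9,3) = 84, so cyclic triples = 84 − 69 = 15.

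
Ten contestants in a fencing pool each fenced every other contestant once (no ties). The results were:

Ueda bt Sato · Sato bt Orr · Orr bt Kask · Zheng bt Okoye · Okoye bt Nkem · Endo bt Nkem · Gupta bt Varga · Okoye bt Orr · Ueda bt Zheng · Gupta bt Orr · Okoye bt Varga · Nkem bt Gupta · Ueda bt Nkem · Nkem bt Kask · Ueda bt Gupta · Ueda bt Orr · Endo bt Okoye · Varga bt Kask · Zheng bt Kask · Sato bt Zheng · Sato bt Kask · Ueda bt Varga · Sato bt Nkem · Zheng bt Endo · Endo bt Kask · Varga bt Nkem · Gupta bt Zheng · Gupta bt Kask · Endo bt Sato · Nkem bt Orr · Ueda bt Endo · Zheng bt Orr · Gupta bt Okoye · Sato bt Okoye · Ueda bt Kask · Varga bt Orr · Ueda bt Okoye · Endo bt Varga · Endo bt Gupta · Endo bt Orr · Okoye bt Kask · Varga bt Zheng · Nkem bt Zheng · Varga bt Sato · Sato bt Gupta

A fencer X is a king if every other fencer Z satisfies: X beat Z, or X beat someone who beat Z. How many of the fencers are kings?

Nkem cannot reach Sato, Ueda in two steps.
Zheng cannot reach Ueda in two steps.
Sato cannot reach Ueda in two steps.
Endo cannot reach Ueda in two steps.
Varga cannot reach Ueda in two steps.
Ueda reaches everyone (king).
Gupta cannot reach Ueda in two steps.
Okoye cannot reach Endo, Ueda in two steps.
Kask cannot reach Nkem, Zheng, Sato, Endo, Varga, Ueda, Gupta, Okoye, Orr in two steps.
Orr cannot reach Nkem, Zheng, Sato, Endo, Varga, Ueda, Gupta, Okoye in two steps.
Kings: Ueda — 1.

1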